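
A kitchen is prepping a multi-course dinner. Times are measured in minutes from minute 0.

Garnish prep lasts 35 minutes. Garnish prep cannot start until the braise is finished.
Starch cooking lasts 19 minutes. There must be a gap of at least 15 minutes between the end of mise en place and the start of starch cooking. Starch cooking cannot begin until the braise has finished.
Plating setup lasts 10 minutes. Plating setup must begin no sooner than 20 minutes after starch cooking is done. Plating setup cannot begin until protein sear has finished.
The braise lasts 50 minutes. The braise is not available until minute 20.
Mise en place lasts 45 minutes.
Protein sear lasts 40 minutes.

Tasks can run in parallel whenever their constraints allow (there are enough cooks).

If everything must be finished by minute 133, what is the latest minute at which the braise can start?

Nothing follows plating setup; the deadline of minute 133 is its only limit. It must start by 133 − 10 = minute 123.
Since plating setup (must start by minute 123, minus 20-minute gap → minute 103) depends on it, starch cooking must finish by minute 103. Backing off its 19-minute duration gives a latest start of minute 84.
Garnish prep must finish by minute 133; it takes 35 minutes, so it must start by 133 − 35 = minute 98.
For the braise: starch cooking (must start by minute 84); garnish prep (must start by minute 98). The most restrictive is minute 84; with a 50-minute duration, the braise must start by minute 34.

34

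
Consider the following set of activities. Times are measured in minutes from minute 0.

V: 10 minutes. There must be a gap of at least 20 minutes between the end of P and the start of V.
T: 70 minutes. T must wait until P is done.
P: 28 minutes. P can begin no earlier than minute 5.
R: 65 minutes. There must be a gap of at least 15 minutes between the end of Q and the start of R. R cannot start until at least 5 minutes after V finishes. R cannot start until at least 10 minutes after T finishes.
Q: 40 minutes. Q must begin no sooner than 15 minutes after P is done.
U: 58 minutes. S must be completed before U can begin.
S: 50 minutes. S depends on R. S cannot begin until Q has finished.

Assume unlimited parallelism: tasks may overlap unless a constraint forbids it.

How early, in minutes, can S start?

P cannot begin until its own release at minute 5. It runs from minute 5 to 5 + 28 = minute 33.
V cannot begin until P (finishes minute 33, plus 20-minute gap → minute 53). It runs from minute 53 to 53 + 10 = minute 63.
After P (finishes minute 33), T can start at minute 33 and finishes at minute 103.
Q cannot begin until P (finishes minute 33, plus 15-minute gap → minute 48). It runs from minute 48 to 48 + 40 = minute 88.
For R: Q (finishes minute 88, plus 15-minute gap → minute 103); V (finishes minute 63, plus 5-minute gap → minute 68); T (finishes minute 103, plus 10-minute gap → minute 113). Taking the maximum gives a start of minute 113, and it finishes at 113 + 65 = minute 178.
S waits on R (finishes minute 178); Q (finishes minute 88). The latest of these is minute 178, which is the earliest S can start.

178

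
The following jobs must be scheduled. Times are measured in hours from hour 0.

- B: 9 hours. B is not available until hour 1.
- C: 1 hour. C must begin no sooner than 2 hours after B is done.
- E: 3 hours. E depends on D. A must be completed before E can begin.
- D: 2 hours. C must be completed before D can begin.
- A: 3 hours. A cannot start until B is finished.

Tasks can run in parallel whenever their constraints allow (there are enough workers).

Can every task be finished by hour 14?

After its own release at hour 1, B can start at hour 1 and finishes at hour 10.
C cannot begin until B (finishes hour 10, plus 2-hour gap → hour 12). It runs from hour 12 to 12 + 1 = hour 13.
D cannot begin until C (finishes hour 13). It runs from hour 13 to 13 + 2 = hour 15.
A cannot begin until B (finishes hour 10). It runs from hour 10 to 10 + 3 = hour 13.
E cannot start until D (finishes hour 15); A (finishes hour 13). The controlling bound is hour 15, so E finishes at 15 + 3 = hour 18.
The earliest everything can be done is hour 18, which is after the deadline of 14, so it is not possible.

No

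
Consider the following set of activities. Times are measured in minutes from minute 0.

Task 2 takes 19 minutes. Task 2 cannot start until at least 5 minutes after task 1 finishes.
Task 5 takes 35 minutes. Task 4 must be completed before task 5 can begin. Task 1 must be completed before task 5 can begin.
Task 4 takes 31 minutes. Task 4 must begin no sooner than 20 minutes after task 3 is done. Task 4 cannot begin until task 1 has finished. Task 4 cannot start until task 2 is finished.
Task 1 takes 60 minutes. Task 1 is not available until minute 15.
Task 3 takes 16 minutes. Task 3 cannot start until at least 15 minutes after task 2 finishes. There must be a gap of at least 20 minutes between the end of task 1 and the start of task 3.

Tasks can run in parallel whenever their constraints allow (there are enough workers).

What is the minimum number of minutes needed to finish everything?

216

After its own release at minute 15, task 1 can start at minute 15 and finishes at minute 75.
Task 2 cannot begin until task 1 (finishes minute 75, plus 5-minute gap → minute 80). It runs from minute 80 to 80 + 19 = minute 99.
For task 3: task 2 (finishes minute 99, plus 15-minute gap → minute 114); task 1 (finishes minute 75, plus 20-minute gap → minute 95). Taking the maximum gives a start of minute 114, and it finishes at 114 + 16 = minute 130.
Task 4 needs all of task 3 (finishes minute 130, plus 20-minute gap → minute 150); task 1 (finishes minute 75); task 2 (finishes minute 99). That puts its earliest start at minute 150; it finishes at 150 + 31 = minute 181.
Task 5 cannot start until task 4 (finishes minute 181); task 1 (finishes minute 75). The controlling bound is minute 181, so task 5 finishes at 181 + 35 = minute 216.
All tasks are finished once the last one completes. Finish times: Task 1 at 75, Task 2 at 99, Task 3 at 130, Task 4 at 181, Task 5 at 216. The latest is minute 216.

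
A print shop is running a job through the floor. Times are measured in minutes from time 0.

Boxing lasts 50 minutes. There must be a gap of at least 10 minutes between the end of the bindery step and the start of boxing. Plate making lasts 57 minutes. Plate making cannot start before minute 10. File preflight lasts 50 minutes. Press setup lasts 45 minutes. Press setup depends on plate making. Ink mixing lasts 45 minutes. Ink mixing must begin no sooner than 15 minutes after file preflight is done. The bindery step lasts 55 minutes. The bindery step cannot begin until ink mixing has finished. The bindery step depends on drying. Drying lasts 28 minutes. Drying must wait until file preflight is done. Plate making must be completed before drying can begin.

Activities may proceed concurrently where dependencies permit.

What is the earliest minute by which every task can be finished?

After its own release at minute 10, plate making can start at minute 10 and finishes at minute 67.
Press setup waits on plate making (finishes minute 67), so it starts at minute 67 and finishes at 67 + 45 = minute 112.
Nothing blocks file preflight, so it runs from minute 0 to minute 50.
Drying cannot start until file preflight (finishes minute 50); plate making (finishes minute 67). The controlling bound is minute 67, so drying finishes at 67 + 28 = minute 95.
Ink mixing waits on file preflight (finishes minute 50, plus 15-minute gap → minute 65), so it starts at minute 65 and finishes at 65 + 45 = minute 110.
For the bindery step: ink mixing (finishes minute 110); drying (finishes minute 95). Taking the maximum gives a start of minute 110, and it finishes at 110 + 55 = minute 165.
Boxing cannot begin until the bindery step (finishes minute 165, plus 10-minute gap → minute 175). It runs from minute 175 to 175 + 50 = minute 225.
All tasks are finished once the last one completes. Finish times: File preflight at 50, Plate making at 67, Ink mixing at 110, Press setup at 112, Drying at 95, The bindery step at 165, Boxing at 225. The latest is minute 225.

225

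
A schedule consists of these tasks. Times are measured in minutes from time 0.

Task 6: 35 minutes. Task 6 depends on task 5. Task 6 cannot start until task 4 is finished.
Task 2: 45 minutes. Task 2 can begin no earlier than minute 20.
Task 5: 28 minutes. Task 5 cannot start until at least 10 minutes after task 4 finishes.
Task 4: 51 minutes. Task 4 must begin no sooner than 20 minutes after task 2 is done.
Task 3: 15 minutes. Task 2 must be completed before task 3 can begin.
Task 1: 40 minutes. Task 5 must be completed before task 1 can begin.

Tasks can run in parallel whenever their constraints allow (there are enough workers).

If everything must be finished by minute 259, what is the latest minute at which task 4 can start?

Nothing follows task 1; the deadline of minute 259 is its only limit. It must start by 259 − 40 = minute 219.
Task 6 must finish by minute 259; it takes 35 minutes, so it must start by 259 − 35 = minute 224.
Task 5 feeds task 1 (must start by minute 219); task 6 (must start by minute 224). Taking the minimum, task 5 must finish by minute 219 and start by 219 − 28 = minute 191.
Task 4 has several dependents: task 5 (must start by minute 191, minus 10-minute gap → minute 181); task 6 (must start by minute 224). The earliest of those limits is minute 181, so task 4 must start by 181 − 51 = minute 130.

130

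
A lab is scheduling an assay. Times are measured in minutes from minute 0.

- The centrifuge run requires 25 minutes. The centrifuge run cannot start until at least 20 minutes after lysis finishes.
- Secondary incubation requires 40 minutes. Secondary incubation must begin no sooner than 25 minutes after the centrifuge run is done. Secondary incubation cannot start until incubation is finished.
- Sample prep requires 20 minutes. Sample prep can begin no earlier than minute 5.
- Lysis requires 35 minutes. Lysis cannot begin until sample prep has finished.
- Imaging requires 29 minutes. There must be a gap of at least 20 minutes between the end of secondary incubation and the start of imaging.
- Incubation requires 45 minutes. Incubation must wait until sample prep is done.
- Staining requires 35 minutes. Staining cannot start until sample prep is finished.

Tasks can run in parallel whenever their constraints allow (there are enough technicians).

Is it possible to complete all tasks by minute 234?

Yes

After its own release at minute 5, sample prep can start at minute 5 and finishes at minute 25.
Staining waits on sample prep (finishes minute 25), so it starts at minute 25 and finishes at 25 + 35 = minute 60.
After sample prep (finishes minute 25), incubation can start at minute 25 and finishes at minute 70.
After sample prep (finishes minute 25), lysis can start at minute 25 and finishes at minute 60.
The centrifuge run cannot begin until lysis (finishes minute 60, plus 20-minute gap → minute 80). It runs from minute 80 to 80 + 25 = minute 105.
For secondary incubation: the centrifuge run (finishes minute 105, plus 25-minute gap → minute 130); incubation (finishes minute 70). Taking the maximum gives a start of minute 130, and it finishes at 130 + 40 = minute 170.
After secondary incubation (finishes minute 170, plus 20-minute gap → minute 190), imaging can start at minute 190 and finishes at minute 219.
Every task is finished by minute 219, which is no later than the deadline of 234, so the schedule is feasible.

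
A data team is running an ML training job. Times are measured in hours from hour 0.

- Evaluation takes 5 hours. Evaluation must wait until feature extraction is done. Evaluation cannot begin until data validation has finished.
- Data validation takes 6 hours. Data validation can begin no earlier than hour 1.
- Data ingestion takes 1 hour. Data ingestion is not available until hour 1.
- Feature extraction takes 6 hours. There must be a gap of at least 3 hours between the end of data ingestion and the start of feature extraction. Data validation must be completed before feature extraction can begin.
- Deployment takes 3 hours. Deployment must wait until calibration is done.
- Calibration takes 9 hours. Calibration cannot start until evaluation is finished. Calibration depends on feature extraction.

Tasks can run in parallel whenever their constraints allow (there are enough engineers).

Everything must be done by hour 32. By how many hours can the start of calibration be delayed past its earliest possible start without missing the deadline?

2

After its own release at hour 1, data validation can start at hour 1 and finishes at hour 7.
After its own release at hour 1, data ingestion can start at hour 1 and finishes at hour 2.
Feature extraction cannot start until data ingestion (finishes hour 2, plus 3-hour gap → hour 5); data validation (finishes hour 7). The controlling bound is hour 7, so feature extraction finishes at 7 + 6 = hour 13.
For evaluation: feature extraction (finishes hour 13); data validation (finishes hour 7). Taking the maximum gives a start of hour 13, and it finishes at 13 + 5 = hour 18.
For calibration: evaluation (finishes hour 18); feature extraction (finishes hour 13). Taking the maximum gives a start of hour 18, and it finishes at 18 + 9 = hour 27.

Working backward from the deadline:
Deployment has no dependents, so it just needs to finish by hour 32. Starting by 32 − 3 = hour 29 achieves that.
Calibration feeds into deployment (must start by hour 29); so calibration must finish by hour 29 and therefore start by hour 20.
So calibration can start as early as hour 18 and as late as hour 20, giving 20 − 18 = 2 hours of slack.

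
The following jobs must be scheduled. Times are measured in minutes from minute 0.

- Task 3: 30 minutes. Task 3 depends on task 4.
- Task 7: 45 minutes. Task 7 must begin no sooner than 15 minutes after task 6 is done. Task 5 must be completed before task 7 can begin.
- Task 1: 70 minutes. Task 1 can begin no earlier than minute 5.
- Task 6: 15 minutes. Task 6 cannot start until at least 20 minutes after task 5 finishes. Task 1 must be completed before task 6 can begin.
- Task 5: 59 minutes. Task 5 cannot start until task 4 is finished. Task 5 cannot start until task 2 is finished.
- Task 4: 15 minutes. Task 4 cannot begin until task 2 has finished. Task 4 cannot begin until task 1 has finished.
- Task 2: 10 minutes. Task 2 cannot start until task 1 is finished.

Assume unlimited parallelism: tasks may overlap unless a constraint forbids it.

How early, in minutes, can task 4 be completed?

100

Task 1 cannot begin until its own release at minute 5. It runs from minute 5 to 5 + 70 = minute 75.
Task 2 cannot begin until task 1 (finishes minute 75). It runs from minute 75 to 75 + 10 = minute 85.
Task 4 needs all of task 2 (finishes minute 85); task 1 (finishes minute 75). That puts its earliest start at minute 85; it finishes at 85 + 15 = minute 100.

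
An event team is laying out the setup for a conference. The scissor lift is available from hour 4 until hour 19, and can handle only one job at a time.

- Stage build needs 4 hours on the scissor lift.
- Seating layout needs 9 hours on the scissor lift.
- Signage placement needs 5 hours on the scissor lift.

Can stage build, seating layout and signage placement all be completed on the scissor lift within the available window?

No

The scissor lift window is 19 − 4 = 15 hours.
Running back to back, the jobs need 4 + 9 + 5 = 18 hours on the scissor lift.
Since 18 > 15, they cannot all fit.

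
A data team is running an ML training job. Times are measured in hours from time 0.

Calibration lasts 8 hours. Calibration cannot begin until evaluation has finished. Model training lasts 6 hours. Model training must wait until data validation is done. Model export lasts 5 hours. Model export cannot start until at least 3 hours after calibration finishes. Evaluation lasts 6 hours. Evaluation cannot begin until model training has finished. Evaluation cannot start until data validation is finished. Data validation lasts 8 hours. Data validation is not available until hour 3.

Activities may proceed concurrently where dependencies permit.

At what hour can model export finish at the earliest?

39

Data validation cannot begin until its own release at hour 3. It runs from hour 3 to 3 + 8 = hour 11.
Model training waits on data validation (finishes hour 11), so it starts at hour 11 and finishes at 11 + 6 = hour 17.
Evaluation has to wait for model training (finishes hour 17); data validation (finishes hour 11). The latest of these is hour 17, so evaluation runs hour 17 to 17 + 6 = hour 23.
Calibration cannot begin until evaluation (finishes hour 23). It runs from hour 23 to 23 + 8 = hour 31.
Model export cannot begin until calibration (finishes hour 31, plus 3-hour gap → hour 34). It runs from hour 34 to 34 + 5 = hour 39.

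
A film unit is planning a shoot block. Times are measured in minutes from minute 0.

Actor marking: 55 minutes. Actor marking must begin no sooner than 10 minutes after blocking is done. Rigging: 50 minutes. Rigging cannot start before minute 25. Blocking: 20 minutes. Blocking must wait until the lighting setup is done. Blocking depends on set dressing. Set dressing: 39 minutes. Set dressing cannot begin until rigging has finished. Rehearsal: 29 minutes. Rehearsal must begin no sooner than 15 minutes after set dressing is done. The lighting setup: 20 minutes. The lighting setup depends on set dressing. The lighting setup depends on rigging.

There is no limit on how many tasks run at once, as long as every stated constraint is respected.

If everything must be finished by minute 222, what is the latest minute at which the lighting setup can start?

Actor marking must finish by minute 222; it takes 55 minutes, so it must start by 222 − 55 = minute 167.
Blocking must finish before actor marking (must start by minute 167, minus 10-minute gap → minute 157). With a 20-minute duration, blocking must start by 157 − 20 = minute 137.
Since blocking (must start by minute 137) depends on it, the lighting setup must finish by minute 137. Backing off its 20-minute duration gives a latest start of minute 117.

117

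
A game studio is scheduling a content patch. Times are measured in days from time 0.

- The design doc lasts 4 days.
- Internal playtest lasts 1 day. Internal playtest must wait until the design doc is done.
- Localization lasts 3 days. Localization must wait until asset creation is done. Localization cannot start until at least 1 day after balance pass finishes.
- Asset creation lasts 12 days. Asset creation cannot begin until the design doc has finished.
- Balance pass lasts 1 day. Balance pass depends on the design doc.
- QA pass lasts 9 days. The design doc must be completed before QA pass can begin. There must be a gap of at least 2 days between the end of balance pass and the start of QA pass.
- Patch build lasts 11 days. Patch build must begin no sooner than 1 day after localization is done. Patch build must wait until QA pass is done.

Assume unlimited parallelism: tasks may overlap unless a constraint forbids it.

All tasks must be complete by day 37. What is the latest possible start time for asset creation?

10

Patch build must finish by day 37; it takes 11 days, so it must start by 37 − 11 = day 26.
Localization has to be done before patch build (must start by day 26, minus 1-day gap → day 25). That means finishing by day 25, i.e. starting by 25 − 3 = day 22.
Asset creation has to be done before localization (must start by day 22). That means finishing by day 22, i.e. starting by 22 − 12 = day 10.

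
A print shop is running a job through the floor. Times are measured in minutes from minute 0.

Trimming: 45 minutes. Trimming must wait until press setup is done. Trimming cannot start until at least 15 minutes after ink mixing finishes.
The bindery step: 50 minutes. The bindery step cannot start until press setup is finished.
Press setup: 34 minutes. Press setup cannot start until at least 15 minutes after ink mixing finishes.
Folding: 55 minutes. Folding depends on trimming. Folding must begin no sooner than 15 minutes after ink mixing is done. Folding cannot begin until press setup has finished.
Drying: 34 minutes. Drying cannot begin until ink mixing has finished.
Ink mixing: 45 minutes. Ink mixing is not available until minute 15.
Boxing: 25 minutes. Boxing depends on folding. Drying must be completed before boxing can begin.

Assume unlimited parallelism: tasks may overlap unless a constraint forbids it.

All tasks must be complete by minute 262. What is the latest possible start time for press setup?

103

Nothing follows boxing; the deadline of minute 262 is its only limit. It must start by 262 − 25 = minute 237.
Since boxing (must start by minute 237) depends on it, folding must finish by minute 237. Backing off its 55-minute duration gives a latest start of minute 182.
Trimming has to be done before folding (must start by minute 182). That means finishing by minute 182, i.e. starting by 182 − 45 = minute 137.
The bindery step must finish by minute 262; it takes 50 minutes, so it must start by 262 − 50 = minute 212.
For press setup: trimming (must start by minute 137); folding (must start by minute 182); the bindery step (must start by minute 212). The most restrictive is minute 137; with a 34-minute duration, press setup must start by minute 103.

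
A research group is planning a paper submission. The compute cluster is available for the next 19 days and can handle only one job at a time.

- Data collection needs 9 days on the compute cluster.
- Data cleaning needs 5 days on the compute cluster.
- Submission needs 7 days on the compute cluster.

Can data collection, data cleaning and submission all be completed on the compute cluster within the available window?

No

Running back to back, the jobs need 9 + 5 + 7 = 21 days on the compute cluster.
Since 21 > 19, they cannot all fit.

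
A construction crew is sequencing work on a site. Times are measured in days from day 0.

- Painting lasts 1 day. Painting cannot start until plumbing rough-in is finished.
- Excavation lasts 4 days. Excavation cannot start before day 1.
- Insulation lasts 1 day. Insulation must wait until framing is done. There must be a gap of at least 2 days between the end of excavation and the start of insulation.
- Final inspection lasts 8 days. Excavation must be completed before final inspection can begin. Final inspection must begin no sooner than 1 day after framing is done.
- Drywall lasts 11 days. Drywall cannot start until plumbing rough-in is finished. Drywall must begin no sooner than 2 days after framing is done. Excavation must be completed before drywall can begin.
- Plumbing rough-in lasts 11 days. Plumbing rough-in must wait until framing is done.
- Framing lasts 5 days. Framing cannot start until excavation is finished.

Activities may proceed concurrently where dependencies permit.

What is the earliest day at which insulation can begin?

After its own release at day 1, excavation can start at day 1 and finishes at day 5.
After excavation (finishes day 5), framing can start at day 5 and finishes at day 10.
Insulation waits on framing (finishes day 10); excavation (finishes day 5, plus 2-day gap → day 7). The latest of these is day 10, which is the earliest insulation can start.

10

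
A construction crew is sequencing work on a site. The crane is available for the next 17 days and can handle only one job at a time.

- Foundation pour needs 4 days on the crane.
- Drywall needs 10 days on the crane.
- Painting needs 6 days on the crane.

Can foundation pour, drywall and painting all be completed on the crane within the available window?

No

Running back to back, the jobs need 4 + 10 + 6 = 20 days on the crane.
Since 20 > 17, they cannot all fit.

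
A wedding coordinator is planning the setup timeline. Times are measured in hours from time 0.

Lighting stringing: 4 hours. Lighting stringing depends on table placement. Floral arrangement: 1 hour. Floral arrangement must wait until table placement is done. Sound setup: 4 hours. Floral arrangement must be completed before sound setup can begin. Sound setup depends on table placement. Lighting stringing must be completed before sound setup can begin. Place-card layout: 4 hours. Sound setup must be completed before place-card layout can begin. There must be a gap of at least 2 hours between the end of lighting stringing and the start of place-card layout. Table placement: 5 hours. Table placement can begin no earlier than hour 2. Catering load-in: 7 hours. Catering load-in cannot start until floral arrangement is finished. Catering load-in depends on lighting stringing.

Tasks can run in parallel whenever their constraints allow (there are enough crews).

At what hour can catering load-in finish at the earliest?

Table placement cannot begin until its own release at hour 2. It runs from hour 2 to 2 + 5 = hour 7.
After table placement (finishes hour 7), lighting stringing can start at hour 7 and finishes at hour 11.
Floral arrangement cannot begin until table placement (finishes hour 7). It runs from hour 7 to 7 + 1 = hour 8.
Catering load-in has to wait for floral arrangement (finishes hour 8); lighting stringing (finishes hour 11). The latest of these is hour 11, so catering load-in runs hour 11 to 11 + 7 = hour 18.

18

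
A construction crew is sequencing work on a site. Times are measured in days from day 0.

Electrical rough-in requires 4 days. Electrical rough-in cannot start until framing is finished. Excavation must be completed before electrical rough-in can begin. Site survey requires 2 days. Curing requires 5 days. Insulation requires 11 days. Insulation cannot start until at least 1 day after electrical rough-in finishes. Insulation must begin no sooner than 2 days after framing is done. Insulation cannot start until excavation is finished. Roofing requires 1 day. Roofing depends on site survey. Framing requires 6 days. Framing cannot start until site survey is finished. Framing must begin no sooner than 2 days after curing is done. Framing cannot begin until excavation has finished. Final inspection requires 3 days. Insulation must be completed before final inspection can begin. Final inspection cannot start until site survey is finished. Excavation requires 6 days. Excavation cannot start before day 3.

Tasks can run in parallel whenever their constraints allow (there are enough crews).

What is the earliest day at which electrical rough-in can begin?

15

Nothing blocks curing, so it runs from day 0 to day 5.
Excavation waits on its own release at day 3, so it starts at day 3 and finishes at 3 + 6 = day 9.
Site survey has no prerequisites, so it starts at day 0 and finishes at day 2.
Framing needs all of site survey (finishes day 2); curing (finishes day 5, plus 2-day gap → day 7); excavation (finishes day 9). That puts its earliest start at day 9; it finishes at 9 + 6 = day 15.
Electrical rough-in waits on framing (finishes day 15); excavation (finishes day 9). The latest of these is day 15, which is the earliest electrical rough-in can start.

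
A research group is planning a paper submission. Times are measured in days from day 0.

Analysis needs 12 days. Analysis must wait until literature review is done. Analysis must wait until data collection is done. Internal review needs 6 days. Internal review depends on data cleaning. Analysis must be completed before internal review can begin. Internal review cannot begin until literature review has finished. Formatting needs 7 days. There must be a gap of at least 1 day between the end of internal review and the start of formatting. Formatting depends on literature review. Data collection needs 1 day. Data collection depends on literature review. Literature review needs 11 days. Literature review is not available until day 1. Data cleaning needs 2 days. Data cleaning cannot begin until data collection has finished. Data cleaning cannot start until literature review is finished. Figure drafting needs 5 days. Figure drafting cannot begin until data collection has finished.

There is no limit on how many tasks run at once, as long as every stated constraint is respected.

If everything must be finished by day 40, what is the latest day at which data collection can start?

13

Formatting must finish by day 40; it takes 7 days, so it must start by 40 − 7 = day 33.
Internal review has to be done before formatting (must start by day 33, minus 1-day gap → day 32). That means finishing by day 32, i.e. starting by 32 − 6 = day 26.
Data cleaning feeds into internal review (must start by day 26); so data cleaning must finish by day 26 and therefore start by day 24.
Analysis feeds into internal review (must start by day 26); so analysis must finish by day 26 and therefore start by day 14.
Figure drafting must finish by day 40; it takes 5 days, so it must start by 40 − 5 = day 35.
Data collection has several dependents: data cleaning (must start by day 24); analysis (must start by day 14); figure drafting (must start by day 35). The earliest of those limits is day 14, so data collection must start by 14 − 1 = day 13.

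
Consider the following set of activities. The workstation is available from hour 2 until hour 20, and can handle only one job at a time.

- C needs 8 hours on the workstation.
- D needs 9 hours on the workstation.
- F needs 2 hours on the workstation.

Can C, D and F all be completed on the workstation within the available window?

The workstation window is 20 − 2 = 18 hours.
Running back to back, the jobs need 8 + 9 + 2 = 19 hours on the workstation.
Since 19 > 18, they cannot all fit.

No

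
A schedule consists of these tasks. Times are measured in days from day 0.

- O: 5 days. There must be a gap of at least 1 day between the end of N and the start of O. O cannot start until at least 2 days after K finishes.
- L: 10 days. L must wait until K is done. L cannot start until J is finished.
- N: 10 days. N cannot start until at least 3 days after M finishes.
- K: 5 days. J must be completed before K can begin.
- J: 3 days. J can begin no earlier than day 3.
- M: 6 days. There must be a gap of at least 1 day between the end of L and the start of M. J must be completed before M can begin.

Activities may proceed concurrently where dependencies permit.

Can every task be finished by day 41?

J waits on its own release at day 3, so it starts at day 3 and finishes at 3 + 3 = day 6.
K cannot begin until J (finishes day 6). It runs from day 6 to 6 + 5 = day 11.
L needs all of K (finishes day 11); J (finishes day 6). That puts its earliest start at day 11; it finishes at 11 + 10 = day 21.
For M: L (finishes day 21, plus 1-day gap → day 22); J (finishes day 6). Taking the maximum gives a start of day 22, and it finishes at 22 + 6 = day 28.
After M (finishes day 28, plus 3-day gap → day 31), N can start at day 31 and finishes at day 41.
O cannot start until N (finishes day 41, plus 1-day gap → day 42); K (finishes day 11, plus 2-day gap → day 13). The controlling bound is day 42, so O finishes at 42 + 5 = day 47.
The earliest everything can be done is day 47, which is after the deadline of 41, so it is not possible.

No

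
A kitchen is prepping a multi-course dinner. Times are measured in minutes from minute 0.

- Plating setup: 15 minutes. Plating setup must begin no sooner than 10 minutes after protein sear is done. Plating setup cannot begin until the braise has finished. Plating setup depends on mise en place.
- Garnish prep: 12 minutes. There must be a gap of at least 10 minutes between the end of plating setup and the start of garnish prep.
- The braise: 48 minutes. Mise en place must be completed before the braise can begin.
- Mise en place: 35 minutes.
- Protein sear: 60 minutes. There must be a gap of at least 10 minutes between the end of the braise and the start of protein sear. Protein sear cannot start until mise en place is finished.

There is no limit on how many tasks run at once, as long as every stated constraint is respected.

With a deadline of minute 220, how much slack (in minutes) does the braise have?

Nothing blocks mise en place, so it runs from minute 0 to minute 35.
After mise en place (finishes minute 35), the braise can start at minute 35 and finishes at minute 83.

Working backward from the deadline:
Garnish prep has no dependents, so it just needs to finish by minute 220. Starting by 220 − 12 = minute 208 achieves that.
Plating setup has to be done before garnish prep (must start by minute 208, minus 10-minute gap → minute 198). That means finishing by minute 198, i.e. starting by 198 − 15 = minute 183.
Protein sear feeds into plating setup (must start by minute 183, minus 10-minute gap → minute 173); so protein sear must finish by minute 173 and therefore start by minute 113.
For the braise: protein sear (must start by minute 113, minus 10-minute gap → minute 103); plating setup (must start by minute 183). The most restrictive is minute 103; with a 48-minute duration, the braise must start by minute 55.
So the braise can start as early as minute 35 and as late as minute 55, giving 55 − 35 = 20 minutes of slack.

20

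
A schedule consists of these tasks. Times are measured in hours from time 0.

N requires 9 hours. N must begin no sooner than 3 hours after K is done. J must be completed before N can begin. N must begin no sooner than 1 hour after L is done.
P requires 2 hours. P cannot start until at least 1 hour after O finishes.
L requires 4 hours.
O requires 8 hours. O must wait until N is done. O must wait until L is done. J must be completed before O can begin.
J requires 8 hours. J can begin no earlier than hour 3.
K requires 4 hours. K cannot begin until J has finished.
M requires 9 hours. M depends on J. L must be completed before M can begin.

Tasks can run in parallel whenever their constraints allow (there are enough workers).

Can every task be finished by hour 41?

Yes

L has no prerequisites, so it starts at hour 0 and finishes at hour 4.
After its own release at hour 3, J can start at hour 3 and finishes at hour 11.
M cannot start until J (finishes hour 11); L (finishes hour 4). The controlling bound is hour 11, so M finishes at 11 + 9 = hour 20.
After J (finishes hour 11), K can start at hour 11 and finishes at hour 15.
N has to wait for K (finishes hour 15, plus 3-hour gap → hour 18); J (finishes hour 11); L (finishes hour 4, plus 1-hour gap → hour 5). The latest of these is hour 18, so N runs hour 18 to 18 + 9 = hour 27.
O cannot start until N (finishes hour 27); L (finishes hour 4); J (finishes hour 11). The controlling bound is hour 27, so O finishes at 27 + 8 = hour 35.
After O (finishes hour 35, plus 1-hour gap → hour 36), P can start at hour 36 and finishes at hour 38.
Every task is finished by hour 38, which is no later than the deadline of 41, so the schedule is feasible.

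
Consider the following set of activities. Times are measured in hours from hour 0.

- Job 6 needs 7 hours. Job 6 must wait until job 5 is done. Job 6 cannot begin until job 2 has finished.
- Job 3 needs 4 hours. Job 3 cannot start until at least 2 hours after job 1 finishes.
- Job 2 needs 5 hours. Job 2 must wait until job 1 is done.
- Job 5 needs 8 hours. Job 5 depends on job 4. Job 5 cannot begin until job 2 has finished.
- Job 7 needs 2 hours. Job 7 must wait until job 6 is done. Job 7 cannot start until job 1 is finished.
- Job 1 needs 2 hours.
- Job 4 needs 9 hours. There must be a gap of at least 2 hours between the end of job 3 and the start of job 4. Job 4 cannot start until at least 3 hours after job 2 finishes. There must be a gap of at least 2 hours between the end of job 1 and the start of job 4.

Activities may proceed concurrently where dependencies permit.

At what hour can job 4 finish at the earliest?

Job 1 has no prerequisites, so it starts at hour 0 and finishes at hour 2.
Job 3 cannot begin until job 1 (finishes hour 2, plus 2-hour gap → hour 4). It runs from hour 4 to 4 + 4 = hour 8.
Job 2 waits on job 1 (finishes hour 2), so it starts at hour 2 and finishes at 2 + 5 = hour 7.
Job 4 needs all of job 3 (finishes hour 8, plus 2-hour gap → hour 10); job 2 (finishes hour 7, plus 3-hour gap → hour 10); job 1 (finishes hour 2, plus 2-hour gap → hour 4). That puts its earliest start at hour 10; it finishes at 10 + 9 = hour 19.

19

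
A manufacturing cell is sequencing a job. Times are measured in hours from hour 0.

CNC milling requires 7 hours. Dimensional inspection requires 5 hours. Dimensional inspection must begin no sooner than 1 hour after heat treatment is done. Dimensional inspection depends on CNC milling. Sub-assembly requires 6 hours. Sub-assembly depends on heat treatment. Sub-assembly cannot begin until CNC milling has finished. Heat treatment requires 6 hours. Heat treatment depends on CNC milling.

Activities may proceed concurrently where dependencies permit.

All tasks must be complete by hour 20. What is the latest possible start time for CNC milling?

1

Nothing follows dimensional inspection; the deadline of hour 20 is its only limit. It must start by 20 − 5 = hour 15.
Sub-assembly has no dependents, so it just needs to finish by hour 20. Starting by 20 − 6 = hour 14 achieves that.
Heat treatment feeds dimensional inspection (must start by hour 15, minus 1-hour gap → hour 14); sub-assembly (must start by hour 14). Taking the minimum, heat treatment must finish by hour 14 and start by 14 − 6 = hour 8.
For CNC milling: heat treatment (must start by hour 8); dimensional inspection (must start by hour 15); sub-assembly (must start by hour 14). The most restrictive is hour 8; with a 7-hour duration, CNC milling must start by hour 1.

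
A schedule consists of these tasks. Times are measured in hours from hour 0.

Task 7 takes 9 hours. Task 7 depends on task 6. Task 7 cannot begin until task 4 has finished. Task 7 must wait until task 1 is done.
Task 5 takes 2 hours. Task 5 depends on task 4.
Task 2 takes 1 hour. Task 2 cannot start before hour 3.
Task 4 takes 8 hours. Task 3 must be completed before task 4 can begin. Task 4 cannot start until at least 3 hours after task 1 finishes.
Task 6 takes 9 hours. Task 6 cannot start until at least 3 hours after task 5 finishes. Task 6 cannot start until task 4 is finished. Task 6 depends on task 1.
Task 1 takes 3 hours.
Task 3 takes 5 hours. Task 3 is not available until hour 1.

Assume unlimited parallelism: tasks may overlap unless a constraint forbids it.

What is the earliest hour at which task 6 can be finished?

After its own release at hour 1, task 3 can start at hour 1 and finishes at hour 6.
Nothing blocks task 1, so it runs from hour 0 to hour 3.
Task 4 cannot start until task 3 (finishes hour 6); task 1 (finishes hour 3, plus 3-hour gap → hour 6). The controlling bound is hour 6, so task 4 finishes at 6 + 8 = hour 14.
After task 4 (finishes hour 14), task 5 can start at hour 14 and finishes at hour 16.
Task 6 cannot start until task 5 (finishes hour 16, plus 3-hour gap → hour 19); task 4 (finishes hour 14); task 1 (finishes hour 3). The controlling bound is hour 19, so task 6 finishes at 19 + 9 = hour 28.

28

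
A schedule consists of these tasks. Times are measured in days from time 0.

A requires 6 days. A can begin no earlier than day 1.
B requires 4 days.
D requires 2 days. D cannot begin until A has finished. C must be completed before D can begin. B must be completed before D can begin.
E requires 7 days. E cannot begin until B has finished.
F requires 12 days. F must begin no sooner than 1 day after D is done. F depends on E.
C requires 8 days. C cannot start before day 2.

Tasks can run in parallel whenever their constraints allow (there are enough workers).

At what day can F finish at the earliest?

25

After its own release at day 2, C can start at day 2 and finishes at day 10.
Nothing blocks B, so it runs from day 0 to day 4.
After B (finishes day 4), E can start at day 4 and finishes at day 11.
After its own release at day 1, A can start at day 1 and finishes at day 7.
D cannot start until A (finishes day 7); C (finishes day 10); B (finishes day 4). The controlling bound is day 10, so D finishes at 10 + 2 = day 12.
F cannot start until D (finishes day 12, plus 1-day gap → day 13); E (finishes day 11). The controlling bound is day 13, so F finishes at 13 + 12 = day 25.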